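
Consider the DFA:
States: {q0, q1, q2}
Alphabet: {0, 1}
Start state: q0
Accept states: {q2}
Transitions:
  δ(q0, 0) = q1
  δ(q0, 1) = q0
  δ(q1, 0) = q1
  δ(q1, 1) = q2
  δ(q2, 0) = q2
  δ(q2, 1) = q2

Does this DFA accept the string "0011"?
Processing string "0011":
  q0 --0--> q1
  q1 --0--> q1
  q1 --1--> q2
  q2 --1--> q2
Final state: q2
Accept states: {q2}
q2 is an accept state, so the string is accepted.

Final answer: Yes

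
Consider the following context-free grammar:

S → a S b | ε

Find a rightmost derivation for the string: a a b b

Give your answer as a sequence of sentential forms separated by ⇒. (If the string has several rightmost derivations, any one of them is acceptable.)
Start with S.
Step 1: the rightmost non-terminal is S; apply S → a S b:  a S b
Step 2: the rightmost non-terminal is S; apply S → a S b:  a a S b b
Step 3: the rightmost non-terminal is S; apply S → ε:  a a b b

Final answer: S ⇒ a S b ⇒ a a S b b ⇒ a a b b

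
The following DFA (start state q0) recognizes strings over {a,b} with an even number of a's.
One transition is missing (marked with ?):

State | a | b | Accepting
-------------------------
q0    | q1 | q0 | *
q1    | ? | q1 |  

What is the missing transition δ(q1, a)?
q0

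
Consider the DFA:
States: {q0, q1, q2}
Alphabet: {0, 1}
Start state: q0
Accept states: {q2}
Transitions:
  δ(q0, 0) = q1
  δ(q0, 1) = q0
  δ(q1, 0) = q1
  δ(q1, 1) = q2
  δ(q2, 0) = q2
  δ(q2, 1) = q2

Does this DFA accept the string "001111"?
Processing string "001111":
  q0 --0--> q1
  q1 --0--> q1
  q1 --1--> q2
  q2 --1--> q2
  q2 --1--> q2
  q2 --1--> q2
Final state: q2
Accept states: {q2}
q2 is an accept state, so the string is accepted.

Final answer: Yes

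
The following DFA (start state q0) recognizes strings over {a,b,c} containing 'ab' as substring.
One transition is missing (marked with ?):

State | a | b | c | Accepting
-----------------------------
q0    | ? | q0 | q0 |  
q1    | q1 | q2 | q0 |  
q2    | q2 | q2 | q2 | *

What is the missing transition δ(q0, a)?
q1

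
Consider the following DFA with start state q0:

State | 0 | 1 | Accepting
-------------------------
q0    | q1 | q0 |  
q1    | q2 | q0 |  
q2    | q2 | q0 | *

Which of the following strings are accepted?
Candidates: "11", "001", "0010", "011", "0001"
"11": q0 → q0 → q0; q0 is not accepting → rejected
"001": q0 → q1 → q2 → q0; q0 is not accepting → rejected
"0010": q0 → q1 → q2 → q0 → q1; q1 is not accepting → rejected
"011": q0 → q1 → q0 → q0; q0 is not accepting → rejected
"0001": q0 → q1 → q2 → q2 → q0; q0 is not accepting → rejected

Final answer: None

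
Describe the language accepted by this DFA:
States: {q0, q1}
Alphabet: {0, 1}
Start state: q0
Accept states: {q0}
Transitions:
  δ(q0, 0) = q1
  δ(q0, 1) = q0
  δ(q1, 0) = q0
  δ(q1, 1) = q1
Analyzing the DFA structure:
Start state: q0
Accept states: {q0}
Interpreting what each state remembers (checking against the transitions):
  q0: an even number of 0s has been read so far
  q1: an odd number of 0s has been read so far
  δ(q0, 0): in q0 (an even number of 0s has been read so far), after reading 0 we have: an odd number of 0s has been read so far → q1
  δ(q0, 1): in q0 (an even number of 0s has been read so far), after reading 1 we have: an even number of 0s has been read so far → q0
  δ(q1, 0): in q1 (an odd number of 0s has been read so far), after reading 0 we have: an even number of 0s has been read so far → q0
  δ(q1, 1): in q1 (an odd number of 0s has been read so far), after reading 1 we have: an odd number of 0s has been read so far → q1
A string is accepted iff it ends in {q0}, i.e. an even number of 0s has been read so far.
Language: All binary strings with an even number of 0s

Final answer: All binary strings with an even number of 0s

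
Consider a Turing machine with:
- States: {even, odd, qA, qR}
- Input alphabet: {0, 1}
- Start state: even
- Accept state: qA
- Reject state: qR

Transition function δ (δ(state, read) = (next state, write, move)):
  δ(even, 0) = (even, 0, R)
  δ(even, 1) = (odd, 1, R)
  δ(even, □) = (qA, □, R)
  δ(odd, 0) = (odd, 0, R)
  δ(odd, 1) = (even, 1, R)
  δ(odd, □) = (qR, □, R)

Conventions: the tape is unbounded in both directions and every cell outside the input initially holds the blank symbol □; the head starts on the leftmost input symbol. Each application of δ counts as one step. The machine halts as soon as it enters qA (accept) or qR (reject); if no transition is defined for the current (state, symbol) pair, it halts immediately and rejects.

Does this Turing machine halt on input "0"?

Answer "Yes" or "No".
Step 0: [even]0 (head at position 0)
Step 1: δ(even, 0) = (even, 0, R)  ⊢  0[even]□ (head at position 1)
Step 2: δ(even, □) = (qA, □, R)  ⊢  0□[qA]□ (head at position 2)
The machine is in qA, so it halts and accepts.
It halts after 2 steps.

Final answer: Yes - halts after 2 steps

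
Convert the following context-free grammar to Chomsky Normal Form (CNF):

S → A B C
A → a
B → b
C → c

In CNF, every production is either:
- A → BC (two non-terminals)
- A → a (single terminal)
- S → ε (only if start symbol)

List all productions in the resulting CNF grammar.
The grammar has no ε-productions or unit productions to eliminate.
A → a is already in CNF (single terminal) – keep it.
B → b is already in CNF (single terminal) – keep it.
C → c is already in CNF (single terminal) – keep it.
S → A B C has 3 symbols on the right: break it into binary productions S → A X0, X0 → B C.
Resulting CNF grammar (5 productions): A → a; B → b; C → c; S → A X0; X0 → B C

Final answer: A → a; B → b; C → c; S → A X0; X0 → B C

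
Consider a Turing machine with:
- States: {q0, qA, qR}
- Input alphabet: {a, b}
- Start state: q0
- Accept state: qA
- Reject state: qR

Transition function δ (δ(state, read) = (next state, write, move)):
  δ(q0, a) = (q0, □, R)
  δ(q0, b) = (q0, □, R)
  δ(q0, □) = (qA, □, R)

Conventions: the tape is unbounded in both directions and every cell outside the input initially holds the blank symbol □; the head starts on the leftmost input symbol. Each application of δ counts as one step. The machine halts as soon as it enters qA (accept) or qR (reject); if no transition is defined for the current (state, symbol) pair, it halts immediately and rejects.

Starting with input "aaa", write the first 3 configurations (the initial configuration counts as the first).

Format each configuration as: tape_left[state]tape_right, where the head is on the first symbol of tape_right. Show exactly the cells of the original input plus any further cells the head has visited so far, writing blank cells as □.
Step 0: [q0]aaa (head at position 0)
Step 1: δ(q0, a) = (q0, □, R)  ⊢  □[q0]aa (head at position 1)
Step 2: δ(q0, a) = (q0, □, R)  ⊢  □□[q0]a (head at position 2)

Final answer: [q0]aaa ⊢ □[q0]aa ⊢ □□[q0]a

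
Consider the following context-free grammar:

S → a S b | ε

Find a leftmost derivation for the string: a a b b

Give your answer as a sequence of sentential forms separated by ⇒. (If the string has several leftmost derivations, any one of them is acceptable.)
Start with S.
Step 1: the leftmost non-terminal is S; apply S → a S b:  a S b
Step 2: the leftmost non-terminal is S; apply S → a S b:  a a S b b
Step 3: the leftmost non-terminal is S; apply S → ε:  a a b b

Final answer: S ⇒ a S b ⇒ a a S b b ⇒ a a b b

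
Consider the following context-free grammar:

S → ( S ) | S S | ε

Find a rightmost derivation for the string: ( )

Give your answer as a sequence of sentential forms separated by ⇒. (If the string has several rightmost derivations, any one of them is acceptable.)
Start with S.
Step 1: the rightmost non-terminal is S; apply S → ( S ):  ( S )
Step 2: the rightmost non-terminal is S; apply S → ε:  ( )

Final answer: S ⇒ ( S ) ⇒ ( )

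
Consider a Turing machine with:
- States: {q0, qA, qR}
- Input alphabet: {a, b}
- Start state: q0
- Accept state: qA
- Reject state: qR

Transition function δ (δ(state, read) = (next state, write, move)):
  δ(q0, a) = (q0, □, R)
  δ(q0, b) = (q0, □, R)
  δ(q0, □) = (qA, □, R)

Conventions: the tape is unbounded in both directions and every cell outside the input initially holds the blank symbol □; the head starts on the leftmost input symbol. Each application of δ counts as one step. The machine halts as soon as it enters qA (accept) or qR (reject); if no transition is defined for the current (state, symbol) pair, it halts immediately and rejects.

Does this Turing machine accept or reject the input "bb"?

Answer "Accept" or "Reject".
Step 0: [q0]bb (head at position 0)
Step 1: δ(q0, b) = (q0, □, R)  ⊢  □[q0]b (head at position 1)
Step 2: δ(q0, b) = (q0, □, R)  ⊢  □□[q0]□ (head at position 2)
Step 3: δ(q0, □) = (qA, □, R)  ⊢  □□□[qA]□ (head at position 3)
The machine is in qA, so it halts and accepts.

Final answer: Accept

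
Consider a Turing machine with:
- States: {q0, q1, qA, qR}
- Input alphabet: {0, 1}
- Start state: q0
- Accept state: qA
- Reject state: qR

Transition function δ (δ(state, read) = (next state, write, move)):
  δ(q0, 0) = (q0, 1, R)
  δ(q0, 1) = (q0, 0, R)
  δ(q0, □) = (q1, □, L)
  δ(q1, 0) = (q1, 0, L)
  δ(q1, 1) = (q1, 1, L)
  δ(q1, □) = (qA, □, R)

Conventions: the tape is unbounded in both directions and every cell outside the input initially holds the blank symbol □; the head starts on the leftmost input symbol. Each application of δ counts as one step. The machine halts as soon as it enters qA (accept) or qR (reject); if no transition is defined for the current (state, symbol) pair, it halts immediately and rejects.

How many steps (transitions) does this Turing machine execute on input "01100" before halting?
Step 0: [q0]01100 (head at position 0)
Step 1: δ(q0, 0) = (q0, 1, R)  ⊢  1[q0]1100 (head at position 1)
Step 2: δ(q0, 1) = (q0, 0, R)  ⊢  10[q0]100 (head at position 2)
Step 3: δ(q0, 1) = (q0, 0, R)  ⊢  100[q0]00 (head at position 3)
Step 4: δ(q0, 0) = (q0, 1, R)  ⊢  1001[q0]0 (head at position 4)
Step 5: δ(q0, 0) = (q0, 1, R)  ⊢  10011[q0]□ (head at position 5)
Step 6: δ(q0, □) = (q1, □, L)  ⊢  1001[q1]1□ (head at position 4)
Step 7: δ(q1, 1) = (q1, 1, L)  ⊢  100[q1]11□ (head at position 3)
Step 8: δ(q1, 1) = (q1, 1, L)  ⊢  10[q1]011□ (head at position 2)
Step 9: δ(q1, 0) = (q1, 0, L)  ⊢  1[q1]0011□ (head at position 1)
Step 10: δ(q1, 0) = (q1, 0, L)  ⊢  [q1]10011□ (head at position 0)
Step 11: δ(q1, 1) = (q1, 1, L)  ⊢  [q1]□10011□ (head at position -1)
Step 12: δ(q1, □) = (qA, □, R)  ⊢  □[qA]10011□ (head at position 0)
The machine is in qA, so it halts and accepts.
Number of transitions executed: 12.

Final answer: 12 steps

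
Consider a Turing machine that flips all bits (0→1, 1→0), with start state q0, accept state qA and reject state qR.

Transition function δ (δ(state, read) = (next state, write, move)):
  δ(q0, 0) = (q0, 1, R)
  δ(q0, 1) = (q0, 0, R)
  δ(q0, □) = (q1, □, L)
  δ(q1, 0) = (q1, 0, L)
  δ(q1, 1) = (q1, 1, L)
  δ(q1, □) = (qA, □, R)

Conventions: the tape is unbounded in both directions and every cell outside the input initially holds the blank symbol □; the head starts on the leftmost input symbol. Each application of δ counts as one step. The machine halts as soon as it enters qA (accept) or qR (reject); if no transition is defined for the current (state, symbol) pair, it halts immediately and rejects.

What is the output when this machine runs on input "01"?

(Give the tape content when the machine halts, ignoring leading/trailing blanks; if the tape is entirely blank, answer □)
Step 0: [q0]01 (head at position 0)
Step 1: δ(q0, 0) = (q0, 1, R)  ⊢  1[q0]1 (head at position 1)
Step 2: δ(q0, 1) = (q0, 0, R)  ⊢  10[q0]□ (head at position 2)
Step 3: δ(q0, □) = (q1, □, L)  ⊢  1[q1]0□ (head at position 1)
Step 4: δ(q1, 0) = (q1, 0, L)  ⊢  [q1]10□ (head at position 0)
Step 5: δ(q1, 1) = (q1, 1, L)  ⊢  [q1]□10□ (head at position -1)
Step 6: δ(q1, □) = (qA, □, R)  ⊢  □[qA]10□ (head at position 0)
The machine is in qA, so it halts and accepts.
Tape content when halted (ignoring surrounding blanks): 10

Final answer: Output: 10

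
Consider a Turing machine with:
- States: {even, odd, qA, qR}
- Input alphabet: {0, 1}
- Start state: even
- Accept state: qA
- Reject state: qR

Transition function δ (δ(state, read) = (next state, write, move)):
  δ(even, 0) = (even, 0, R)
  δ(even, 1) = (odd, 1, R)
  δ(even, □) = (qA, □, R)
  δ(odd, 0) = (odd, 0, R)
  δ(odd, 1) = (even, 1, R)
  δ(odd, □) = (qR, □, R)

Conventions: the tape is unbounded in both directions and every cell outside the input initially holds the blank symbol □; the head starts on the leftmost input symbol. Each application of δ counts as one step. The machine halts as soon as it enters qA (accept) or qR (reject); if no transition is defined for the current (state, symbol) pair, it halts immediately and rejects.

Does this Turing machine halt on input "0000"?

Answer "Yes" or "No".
Step 0: [even]0000 (head at position 0)
Step 1: δ(even, 0) = (even, 0, R)  ⊢  0[even]000 (head at position 1)
Step 2: δ(even, 0) = (even, 0, R)  ⊢  00[even]00 (head at position 2)
Step 3: δ(even, 0) = (even, 0, R)  ⊢  000[even]0 (head at position 3)
Step 4: δ(even, 0) = (even, 0, R)  ⊢  0000[even]□ (head at position 4)
Step 5: δ(even, □) = (qA, □, R)  ⊢  0000□[qA]□ (head at position 5)
The machine is in qA, so it halts and accepts.
It halts after 5 steps.

Final answer: Yes - halts after 5 steps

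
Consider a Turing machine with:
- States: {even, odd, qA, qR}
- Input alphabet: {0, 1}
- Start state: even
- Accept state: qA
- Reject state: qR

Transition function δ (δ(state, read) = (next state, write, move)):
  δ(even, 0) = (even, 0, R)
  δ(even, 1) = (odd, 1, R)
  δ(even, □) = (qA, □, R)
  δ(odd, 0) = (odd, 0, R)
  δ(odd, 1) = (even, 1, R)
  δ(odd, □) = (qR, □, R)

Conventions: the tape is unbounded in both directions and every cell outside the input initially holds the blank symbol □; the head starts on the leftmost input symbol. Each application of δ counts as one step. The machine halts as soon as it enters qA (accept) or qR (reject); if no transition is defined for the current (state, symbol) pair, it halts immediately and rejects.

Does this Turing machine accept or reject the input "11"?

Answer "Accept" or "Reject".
Step 0: [even]11 (head at position 0)
Step 1: δ(even, 1) = (odd, 1, R)  ⊢  1[odd]1 (head at position 1)
Step 2: δ(odd, 1) = (even, 1, R)  ⊢  11[even]□ (head at position 2)
Step 3: δ(even, □) = (qA, □, R)  ⊢  11□[qA]□ (head at position 3)
The machine is in qA, so it halts and accepts.

Final answer: Accept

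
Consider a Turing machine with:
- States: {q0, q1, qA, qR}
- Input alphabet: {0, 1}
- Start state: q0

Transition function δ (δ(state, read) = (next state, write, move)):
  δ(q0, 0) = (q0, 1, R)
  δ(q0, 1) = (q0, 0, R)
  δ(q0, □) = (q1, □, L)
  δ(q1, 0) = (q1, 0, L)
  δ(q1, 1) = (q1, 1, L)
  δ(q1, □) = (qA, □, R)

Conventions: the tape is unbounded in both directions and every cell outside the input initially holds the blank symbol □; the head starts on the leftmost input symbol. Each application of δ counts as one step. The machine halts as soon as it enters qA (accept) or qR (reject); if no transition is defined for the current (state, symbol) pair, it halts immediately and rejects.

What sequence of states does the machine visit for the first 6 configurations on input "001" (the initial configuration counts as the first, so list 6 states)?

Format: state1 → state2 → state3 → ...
Step 0: [q0]001 (head at position 0)
Step 1: δ(q0, 0) = (q0, 1, R)  ⊢  1[q0]01 (head at position 1)
Step 2: δ(q0, 0) = (q0, 1, R)  ⊢  11[q0]1 (head at position 2)
Step 3: δ(q0, 1) = (q0, 0, R)  ⊢  110[q0]□ (head at position 3)
Step 4: δ(q0, □) = (q1, □, L)  ⊢  11[q1]0□ (head at position 2)
Step 5: δ(q1, 0) = (q1, 0, L)  ⊢  1[q1]10□ (head at position 1)
Reading off the states of these 6 configurations: q0 → q0 → q0 → q0 → q1 → q1

Final answer: q0 → q0 → q0 → q0 → q1 → q1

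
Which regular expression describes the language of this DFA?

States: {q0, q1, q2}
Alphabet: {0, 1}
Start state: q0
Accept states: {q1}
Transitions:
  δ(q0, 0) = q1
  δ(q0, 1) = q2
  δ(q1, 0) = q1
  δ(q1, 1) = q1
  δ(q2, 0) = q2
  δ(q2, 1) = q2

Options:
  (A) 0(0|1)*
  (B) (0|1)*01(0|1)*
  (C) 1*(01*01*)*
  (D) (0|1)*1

Testing sample strings against the DFA:
  '10' -> rejected
  '01' -> accepted
  '1101' -> rejected
  '111' -> rejected
Checking each option for a counterexample:
  (A) 0(0|1)*: agrees with the DFA on all strings of length ≤ 4
  (B) (0|1)*01(0|1)*: '0' is accepted by the DFA but does not match the regex → eliminated
  (C) 1*(01*01*)*: ε is rejected by the DFA but matches the regex → eliminated
  (D) (0|1)*1: '0' is accepted by the DFA but does not match the regex → eliminated
Only (A) 0(0|1)* is consistent with the DFA.

Final answer: (A) 0(0|1)*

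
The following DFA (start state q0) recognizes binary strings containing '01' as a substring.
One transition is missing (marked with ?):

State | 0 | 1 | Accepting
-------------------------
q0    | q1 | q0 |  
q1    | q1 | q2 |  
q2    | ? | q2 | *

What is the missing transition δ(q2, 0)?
q2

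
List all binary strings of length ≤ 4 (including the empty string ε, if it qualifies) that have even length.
Checking every binary string of length 0 to 4:
  Length 0: accepted: ε | rejected: (none)
  Length 1: accepted: (none) | rejected: 0, 1
  Length 2: accepted: 00, 01, 10, 11 | rejected: (none)
  Length 3: accepted: (none) | rejected: 000, 001, 010, 011, 100, 101, 110, 111
  Length 4: accepted: 0000, 0001, 0010, 0011, 0100, 0101, 0110, 0111, 1000, 1001, 1010, 1011, 1100, 1101, 1110, 1111 | rejected: (none)
Total: 21 string(s).

Final answer: ε, 00, 01, 10, 11, 0000, 0001, 0010, 0011, 0100, 0101, 0110, 0111, 1000, 1001, 1010, 1011, 1100, 1101, 1110, 1111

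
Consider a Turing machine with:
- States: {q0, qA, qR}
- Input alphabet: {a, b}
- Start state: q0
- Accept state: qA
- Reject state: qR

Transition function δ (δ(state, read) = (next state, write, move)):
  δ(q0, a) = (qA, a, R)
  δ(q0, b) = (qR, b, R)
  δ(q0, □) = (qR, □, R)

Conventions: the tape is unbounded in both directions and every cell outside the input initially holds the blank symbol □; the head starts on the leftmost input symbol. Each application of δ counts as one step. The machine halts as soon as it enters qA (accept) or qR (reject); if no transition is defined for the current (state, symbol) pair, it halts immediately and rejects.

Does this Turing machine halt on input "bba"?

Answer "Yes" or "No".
Step 0: [q0]bba (head at position 0)
Step 1: δ(q0, b) = (qR, b, R)  ⊢  b[qR]ba (head at position 1)
The machine is in qR, so it halts and rejects.
It halts after 1 steps.

Final answer: Yes - halts after 1 steps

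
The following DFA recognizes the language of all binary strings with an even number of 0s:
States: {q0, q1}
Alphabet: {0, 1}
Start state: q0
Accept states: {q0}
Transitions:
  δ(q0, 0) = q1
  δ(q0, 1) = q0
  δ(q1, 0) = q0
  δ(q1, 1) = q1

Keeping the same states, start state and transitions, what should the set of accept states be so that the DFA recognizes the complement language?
The DFA is complete (every state has a transition on every symbol), so the complement
is recognized by the same DFA with accepting and non-accepting states swapped.
Original accept states: {q0}
Complement accept states = All states - Original accept states
= {q0, q1} - {q0}
= {q1}
Complement language: strings with an ODD number of 0s

Final answer: {q1}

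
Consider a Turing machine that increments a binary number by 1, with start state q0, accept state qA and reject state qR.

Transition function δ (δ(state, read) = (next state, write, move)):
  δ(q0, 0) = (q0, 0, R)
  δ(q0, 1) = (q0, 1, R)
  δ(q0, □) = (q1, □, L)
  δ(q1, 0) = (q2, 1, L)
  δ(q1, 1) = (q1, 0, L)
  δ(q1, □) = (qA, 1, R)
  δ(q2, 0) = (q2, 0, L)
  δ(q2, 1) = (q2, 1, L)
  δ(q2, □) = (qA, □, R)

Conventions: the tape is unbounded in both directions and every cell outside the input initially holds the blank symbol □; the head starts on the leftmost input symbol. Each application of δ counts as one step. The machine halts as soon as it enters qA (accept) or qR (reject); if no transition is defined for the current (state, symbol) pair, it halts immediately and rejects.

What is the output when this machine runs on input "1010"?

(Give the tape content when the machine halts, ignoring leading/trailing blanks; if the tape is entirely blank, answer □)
Step 0: [q0]1010 (head at position 0)
Step 1: δ(q0, 1) = (q0, 1, R)  ⊢  1[q0]010 (head at position 1)
Step 2: δ(q0, 0) = (q0, 0, R)  ⊢  10[q0]10 (head at position 2)
Step 3: δ(q0, 1) = (q0, 1, R)  ⊢  101[q0]0 (head at position 3)
Step 4: δ(q0, 0) = (q0, 0, R)  ⊢  1010[q0]□ (head at position 4)
Step 5: δ(q0, □) = (q1, □, L)  ⊢  101[q1]0□ (head at position 3)
Step 6: δ(q1, 0) = (q2, 1, L)  ⊢  10[q2]11□ (head at position 2)
Step 7: δ(q2, 1) = (q2, 1, L)  ⊢  1[q2]011□ (head at position 1)
Step 8: δ(q2, 0) = (q2, 0, L)  ⊢  [q2]1011□ (head at position 0)
Step 9: δ(q2, 1) = (q2, 1, L)  ⊢  [q2]□1011□ (head at position -1)
Step 10: δ(q2, □) = (qA, □, R)  ⊢  □[qA]1011□ (head at position 0)
The machine is in qA, so it halts and accepts.
Tape content when halted (ignoring surrounding blanks): 1011

Final answer: Output: 1011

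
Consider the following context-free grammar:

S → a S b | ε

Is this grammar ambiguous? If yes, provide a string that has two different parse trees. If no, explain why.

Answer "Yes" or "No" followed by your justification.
At every step exactly one production applies: if the remaining string to generate is non-empty it starts with a and ends with b, forcing S → a S b; if it is empty, S → ε is forced. Hence each string a^n b^n has exactly one derivation (S → a S b applied n times, then S → ε) and one parse tree.

Final answer: No - the grammar is unambiguous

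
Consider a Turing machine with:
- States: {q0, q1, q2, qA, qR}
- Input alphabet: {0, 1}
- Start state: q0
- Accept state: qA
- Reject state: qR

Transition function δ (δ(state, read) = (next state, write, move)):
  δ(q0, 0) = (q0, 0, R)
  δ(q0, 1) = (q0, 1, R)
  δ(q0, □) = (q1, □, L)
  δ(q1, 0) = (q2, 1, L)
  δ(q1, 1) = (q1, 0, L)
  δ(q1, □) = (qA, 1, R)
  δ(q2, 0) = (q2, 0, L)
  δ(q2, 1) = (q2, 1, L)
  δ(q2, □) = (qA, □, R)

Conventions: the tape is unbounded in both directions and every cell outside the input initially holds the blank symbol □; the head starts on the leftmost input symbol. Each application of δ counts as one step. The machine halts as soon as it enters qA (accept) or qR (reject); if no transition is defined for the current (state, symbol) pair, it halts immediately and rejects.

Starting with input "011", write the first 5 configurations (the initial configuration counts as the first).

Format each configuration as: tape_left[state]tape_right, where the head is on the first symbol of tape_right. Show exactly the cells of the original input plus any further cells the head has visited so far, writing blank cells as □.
Step 0: [q0]011 (head at position 0)
Step 1: δ(q0, 0) = (q0, 0, R)  ⊢  0[q0]11 (head at position 1)
Step 2: δ(q0, 1) = (q0, 1, R)  ⊢  01[q0]1 (head at position 2)
Step 3: δ(q0, 1) = (q0, 1, R)  ⊢  011[q0]□ (head at position 3)
Step 4: δ(q0, □) = (q1, □, L)  ⊢  01[q1]1□ (head at position 2)

Final answer: [q0]011 ⊢ 0[q0]11 ⊢ 01[q0]1 ⊢ 011[q0]□ ⊢ 01[q1]1□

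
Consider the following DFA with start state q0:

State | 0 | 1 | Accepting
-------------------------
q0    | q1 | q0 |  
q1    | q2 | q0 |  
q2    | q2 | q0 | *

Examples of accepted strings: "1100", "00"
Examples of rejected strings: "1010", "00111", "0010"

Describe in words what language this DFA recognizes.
binary strings ending with '00'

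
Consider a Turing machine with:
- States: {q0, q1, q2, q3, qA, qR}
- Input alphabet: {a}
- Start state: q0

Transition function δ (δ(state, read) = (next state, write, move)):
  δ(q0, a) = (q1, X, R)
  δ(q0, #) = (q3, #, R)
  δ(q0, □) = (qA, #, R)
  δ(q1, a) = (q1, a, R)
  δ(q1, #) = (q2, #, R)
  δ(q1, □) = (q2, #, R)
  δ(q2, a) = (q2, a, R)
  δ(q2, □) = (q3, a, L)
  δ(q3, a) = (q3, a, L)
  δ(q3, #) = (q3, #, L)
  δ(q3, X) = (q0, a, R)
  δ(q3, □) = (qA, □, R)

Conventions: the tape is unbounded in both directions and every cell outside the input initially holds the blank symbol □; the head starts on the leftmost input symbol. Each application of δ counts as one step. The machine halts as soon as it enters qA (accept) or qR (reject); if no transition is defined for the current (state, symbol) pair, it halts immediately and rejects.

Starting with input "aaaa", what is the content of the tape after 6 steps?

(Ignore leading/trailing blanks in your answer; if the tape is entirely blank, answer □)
Step 0: [q0]aaaa (head at position 0)
Step 1: δ(q0, a) = (q1, X, R)  ⊢  X[q1]aaa (head at position 1)
Step 2: δ(q1, a) = (q1, a, R)  ⊢  Xa[q1]aa (head at position 2)
Step 3: δ(q1, a) = (q1, a, R)  ⊢  Xaa[q1]a (head at position 3)
Step 4: δ(q1, a) = (q1, a, R)  ⊢  Xaaa[q1]□ (head at position 4)
Step 5: δ(q1, □) = (q2, #, R)  ⊢  Xaaa#[q2]□ (head at position 5)
Step 6: δ(q2, □) = (q3, a, L)  ⊢  Xaaa[q3]#a (head at position 4)
Tape after 6 steps (ignoring surrounding blanks): Xaaa#a

Final answer: Tape: Xaaa#a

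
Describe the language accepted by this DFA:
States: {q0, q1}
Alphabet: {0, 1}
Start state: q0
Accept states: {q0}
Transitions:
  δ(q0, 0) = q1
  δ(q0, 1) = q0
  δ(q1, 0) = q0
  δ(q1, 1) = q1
Analyzing the DFA structure:
Start state: q0
Accept states: {q0}
Interpreting what each state remembers (checking against the transitions):
  q0: an even number of 0s has been read so far
  q1: an odd number of 0s has been read so far
  δ(q0, 0): in q0 (an even number of 0s has been read so far), after reading 0 we have: an odd number of 0s has been read so far → q1
  δ(q0, 1): in q0 (an even number of 0s has been read so far), after reading 1 we have: an even number of 0s has been read so far → q0
  δ(q1, 0): in q1 (an odd number of 0s has been read so far), after reading 0 we have: an even number of 0s has been read so far → q0
  δ(q1, 1): in q1 (an odd number of 0s has been read so far), after reading 1 we have: an odd number of 0s has been read so far → q1
A string is accepted iff it ends in {q0}, i.e. an even number of 0s has been read so far.
Language: All binary strings with an even number of 0s

Final answer: All binary strings with an even number of 0s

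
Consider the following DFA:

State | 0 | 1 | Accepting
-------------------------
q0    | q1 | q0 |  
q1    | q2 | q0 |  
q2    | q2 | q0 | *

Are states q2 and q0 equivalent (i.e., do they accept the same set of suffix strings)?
Try the suffix ε (the empty string).
From q2: q2 — accepting.
From q0: q0 — not accepting.
The two states disagree on this suffix, so they are not equivalent.

Final answer: No. Distinguishing string: ε (the empty string) - accepted from q2 but not from q0.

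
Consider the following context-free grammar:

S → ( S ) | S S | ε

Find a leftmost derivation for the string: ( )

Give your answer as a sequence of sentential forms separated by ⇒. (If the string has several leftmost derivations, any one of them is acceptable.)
Start with S.
Step 1: the leftmost non-terminal is S; apply S → ( S ):  ( S )
Step 2: the leftmost non-terminal is S; apply S → ε:  ( )

Final answer: S ⇒ ( S ) ⇒ ( )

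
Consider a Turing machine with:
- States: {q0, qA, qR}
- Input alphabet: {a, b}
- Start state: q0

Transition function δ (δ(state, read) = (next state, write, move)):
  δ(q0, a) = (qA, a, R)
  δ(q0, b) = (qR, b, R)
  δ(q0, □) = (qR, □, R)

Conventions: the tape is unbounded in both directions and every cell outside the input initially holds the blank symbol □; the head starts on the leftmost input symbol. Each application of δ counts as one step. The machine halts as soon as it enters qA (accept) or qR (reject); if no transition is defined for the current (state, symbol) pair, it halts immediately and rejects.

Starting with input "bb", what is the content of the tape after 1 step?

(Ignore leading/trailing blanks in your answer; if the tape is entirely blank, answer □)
Step 0: [q0]bb (head at position 0)
Step 1: δ(q0, b) = (qR, b, R)  ⊢  b[qR]b (head at position 1)
Tape after 1 step (ignoring surrounding blanks): bb

Final answer: Tape: bb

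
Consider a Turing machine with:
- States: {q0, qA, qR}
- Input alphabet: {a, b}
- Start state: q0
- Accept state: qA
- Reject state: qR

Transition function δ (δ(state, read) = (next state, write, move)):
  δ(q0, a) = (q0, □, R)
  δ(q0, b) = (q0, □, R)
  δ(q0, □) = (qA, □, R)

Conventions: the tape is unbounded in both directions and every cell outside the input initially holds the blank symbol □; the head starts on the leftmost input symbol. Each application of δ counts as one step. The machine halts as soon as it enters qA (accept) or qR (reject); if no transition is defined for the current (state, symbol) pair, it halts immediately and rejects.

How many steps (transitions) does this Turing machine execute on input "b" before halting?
Step 0: [q0]b (head at position 0)
Step 1: δ(q0, b) = (q0, □, R)  ⊢  □[q0]□ (head at position 1)
Step 2: δ(q0, □) = (qA, □, R)  ⊢  □□[qA]□ (head at position 2)
The machine is in qA, so it halts and accepts.
Number of transitions executed: 2.

Final answer: 2 steps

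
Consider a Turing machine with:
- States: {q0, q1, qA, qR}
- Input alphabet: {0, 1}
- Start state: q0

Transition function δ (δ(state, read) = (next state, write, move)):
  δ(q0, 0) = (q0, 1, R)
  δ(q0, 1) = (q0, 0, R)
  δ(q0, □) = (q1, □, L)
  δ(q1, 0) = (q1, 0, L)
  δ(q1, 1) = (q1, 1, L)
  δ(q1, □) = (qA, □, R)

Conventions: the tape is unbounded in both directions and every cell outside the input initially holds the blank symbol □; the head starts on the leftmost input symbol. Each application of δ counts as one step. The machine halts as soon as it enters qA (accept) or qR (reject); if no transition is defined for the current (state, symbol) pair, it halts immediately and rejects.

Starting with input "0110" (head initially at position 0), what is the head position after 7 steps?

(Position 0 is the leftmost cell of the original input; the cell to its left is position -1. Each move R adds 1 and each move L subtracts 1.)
Step 0: [q0]0110 (head at position 0)
Step 1: δ(q0, 0) = (q0, 1, R)  ⊢  1[q0]110 (head at position 1)
Step 2: δ(q0, 1) = (q0, 0, R)  ⊢  10[q0]10 (head at position 2)
Step 3: δ(q0, 1) = (q0, 0, R)  ⊢  100[q0]0 (head at position 3)
Step 4: δ(q0, 0) = (q0, 1, R)  ⊢  1001[q0]□ (head at position 4)
Step 5: δ(q0, □) = (q1, □, L)  ⊢  100[q1]1□ (head at position 3)
Step 6: δ(q1, 1) = (q1, 1, L)  ⊢  10[q1]01□ (head at position 2)
Step 7: δ(q1, 0) = (q1, 0, L)  ⊢  1[q1]001□ (head at position 1)
Head position after 7 steps: 1

Final answer: Position 1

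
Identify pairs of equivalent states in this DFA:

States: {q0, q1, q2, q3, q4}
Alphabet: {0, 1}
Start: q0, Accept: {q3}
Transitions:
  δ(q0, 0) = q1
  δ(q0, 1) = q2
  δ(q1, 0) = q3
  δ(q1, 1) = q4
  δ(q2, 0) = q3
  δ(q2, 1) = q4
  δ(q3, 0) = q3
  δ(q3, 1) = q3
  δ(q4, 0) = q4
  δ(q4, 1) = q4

Using the table-filling algorithm:
Round 0 – mark pairs where exactly one state is accepting: (q0,q3), (q1,q3), (q2,q3), (q3,q4)
Round 1 – newly marked: (q0,q1) [on 0: q1 vs q3, already marked]; (q0,q2) [on 0: q1 vs q3, already marked]; (q1,q4) [on 0: q3 vs q4, already marked]; (q2,q4) [on 0: q3 vs q4, already marked]
Round 2 – newly marked: (q0,q4) [on 0: q1 vs q4, already marked]
No further pairs can be marked.
(q1, q2) unmarked: δ(q1,0)=q3, δ(q2,0)=q3; δ(q1,1)=q4, δ(q2,1)=q4 → equivalent
Equivalent pairs: (q1, q2)

Final answer: Equivalent pairs: (q1, q2)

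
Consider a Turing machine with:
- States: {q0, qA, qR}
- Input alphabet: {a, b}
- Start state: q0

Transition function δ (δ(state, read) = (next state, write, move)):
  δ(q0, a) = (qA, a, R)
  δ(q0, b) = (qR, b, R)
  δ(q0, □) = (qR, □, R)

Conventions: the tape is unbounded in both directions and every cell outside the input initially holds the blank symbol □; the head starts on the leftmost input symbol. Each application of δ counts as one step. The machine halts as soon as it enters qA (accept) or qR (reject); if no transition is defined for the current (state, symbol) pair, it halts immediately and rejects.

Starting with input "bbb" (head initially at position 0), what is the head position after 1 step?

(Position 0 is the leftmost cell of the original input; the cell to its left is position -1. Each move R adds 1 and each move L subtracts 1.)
Step 0: [q0]bbb (head at position 0)
Step 1: δ(q0, b) = (qR, b, R)  ⊢  b[qR]bb (head at position 1)
Head position after 1 step: 1

Final answer: Position 1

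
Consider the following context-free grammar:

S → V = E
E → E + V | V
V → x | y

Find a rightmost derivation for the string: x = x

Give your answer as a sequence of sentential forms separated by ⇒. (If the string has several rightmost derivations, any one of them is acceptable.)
Start with S.
Step 1: the rightmost non-terminal is S; apply S → V = E:  V = E
Step 2: the rightmost non-terminal is E; apply E → V:  V = V
Step 3: the rightmost non-terminal is V; apply V → x:  V = x
Step 4: the rightmost non-terminal is V; apply V → x:  x = x

Final answer: S ⇒ V = E ⇒ V = V ⇒ V = x ⇒ x = x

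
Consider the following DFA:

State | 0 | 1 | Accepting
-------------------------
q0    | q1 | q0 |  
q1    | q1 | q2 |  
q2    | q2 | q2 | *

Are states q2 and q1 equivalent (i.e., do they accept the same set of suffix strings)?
Try the suffix ε (the empty string).
From q2: q2 — accepting.
From q1: q1 — not accepting.
The two states disagree on this suffix, so they are not equivalent.

Final answer: No. Distinguishing string: ε (the empty string) - accepted from q2 but not from q1.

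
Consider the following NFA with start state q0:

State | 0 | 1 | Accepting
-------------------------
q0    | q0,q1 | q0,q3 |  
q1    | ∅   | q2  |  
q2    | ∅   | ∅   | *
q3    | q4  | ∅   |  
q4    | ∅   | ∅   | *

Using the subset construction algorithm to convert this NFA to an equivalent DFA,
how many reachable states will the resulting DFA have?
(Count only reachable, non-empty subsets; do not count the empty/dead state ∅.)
Start subset: {q0}
{q0}: on 0 → {q0, q1}, on 1 → {q0, q3}
{q0, q1}: on 0 → {q0, q1}, on 1 → {q0, q2, q3}
{q0, q3}: on 0 → {q0, q1, q4}, on 1 → {q0, q3}
{q0, q2, q3}: on 0 → {q0, q1, q4}, on 1 → {q0, q3}
{q0, q1, q4}: on 0 → {q0, q1}, on 1 → {q0, q2, q3}
Reachable non-empty subsets: {q0}, {q0, q1}, {q0, q3}, {q0, q2, q3}, {q0, q1, q4} — 5 in total.

Final answer: 5 states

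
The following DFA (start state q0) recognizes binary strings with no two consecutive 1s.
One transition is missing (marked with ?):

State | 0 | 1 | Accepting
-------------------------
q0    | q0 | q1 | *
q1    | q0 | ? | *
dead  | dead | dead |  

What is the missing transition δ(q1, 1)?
dead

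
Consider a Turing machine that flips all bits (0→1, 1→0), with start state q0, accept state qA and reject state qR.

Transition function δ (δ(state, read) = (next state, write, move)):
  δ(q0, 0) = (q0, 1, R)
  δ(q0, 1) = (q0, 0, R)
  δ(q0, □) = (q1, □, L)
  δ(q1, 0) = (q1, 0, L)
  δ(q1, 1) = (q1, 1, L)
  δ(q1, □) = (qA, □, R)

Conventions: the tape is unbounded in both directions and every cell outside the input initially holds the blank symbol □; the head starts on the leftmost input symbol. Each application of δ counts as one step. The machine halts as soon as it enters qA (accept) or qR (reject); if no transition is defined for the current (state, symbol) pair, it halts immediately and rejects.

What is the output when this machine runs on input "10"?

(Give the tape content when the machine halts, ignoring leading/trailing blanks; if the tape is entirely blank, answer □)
Step 0: [q0]10 (head at position 0)
Step 1: δ(q0, 1) = (q0, 0, R)  ⊢  0[q0]0 (head at position 1)
Step 2: δ(q0, 0) = (q0, 1, R)  ⊢  01[q0]□ (head at position 2)
Step 3: δ(q0, □) = (q1, □, L)  ⊢  0[q1]1□ (head at position 1)
Step 4: δ(q1, 1) = (q1, 1, L)  ⊢  [q1]01□ (head at position 0)
Step 5: δ(q1, 0) = (q1, 0, L)  ⊢  [q1]□01□ (head at position -1)
Step 6: δ(q1, □) = (qA, □, R)  ⊢  □[qA]01□ (head at position 0)
The machine is in qA, so it halts and accepts.
Tape content when halted (ignoring surrounding blanks): 01

Final answer: Output: 01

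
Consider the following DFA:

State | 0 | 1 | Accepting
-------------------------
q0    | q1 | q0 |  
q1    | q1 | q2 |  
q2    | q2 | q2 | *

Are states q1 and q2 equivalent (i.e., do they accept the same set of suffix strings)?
Try the suffix ε (the empty string).
From q1: q1 — not accepting.
From q2: q2 — accepting.
The two states disagree on this suffix, so they are not equivalent.

Final answer: No. Distinguishing string: ε (the empty string) - accepted from q2 but not from q1.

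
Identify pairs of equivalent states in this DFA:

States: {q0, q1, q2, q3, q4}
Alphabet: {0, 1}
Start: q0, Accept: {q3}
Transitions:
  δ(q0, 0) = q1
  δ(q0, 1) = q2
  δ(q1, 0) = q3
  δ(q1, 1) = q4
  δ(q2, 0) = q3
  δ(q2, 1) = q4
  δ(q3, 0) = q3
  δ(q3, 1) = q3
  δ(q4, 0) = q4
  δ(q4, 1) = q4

Using the table-filling algorithm:
Round 0 – mark pairs where exactly one state is accepting: (q0,q3), (q1,q3), (q2,q3), (q3,q4)
Round 1 – newly marked: (q0,q1) [on 0: q1 vs q3, already marked]; (q0,q2) [on 0: q1 vs q3, already marked]; (q1,q4) [on 0: q3 vs q4, already marked]; (q2,q4) [on 0: q3 vs q4, already marked]
Round 2 – newly marked: (q0,q4) [on 0: q1 vs q4, already marked]
No further pairs can be marked.
(q1, q2) unmarked: δ(q1,0)=q3, δ(q2,0)=q3; δ(q1,1)=q4, δ(q2,1)=q4 → equivalent
Equivalent pairs: (q1, q2)

Final answer: Equivalent pairs: (q1, q2)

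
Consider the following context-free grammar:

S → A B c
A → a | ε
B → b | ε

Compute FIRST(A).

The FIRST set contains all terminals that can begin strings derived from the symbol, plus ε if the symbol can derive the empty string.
A → a contributes a; A → ε makes A nullable, contributing ε. FIRST(A) = {a, ε}.

Final answer: {a, ε}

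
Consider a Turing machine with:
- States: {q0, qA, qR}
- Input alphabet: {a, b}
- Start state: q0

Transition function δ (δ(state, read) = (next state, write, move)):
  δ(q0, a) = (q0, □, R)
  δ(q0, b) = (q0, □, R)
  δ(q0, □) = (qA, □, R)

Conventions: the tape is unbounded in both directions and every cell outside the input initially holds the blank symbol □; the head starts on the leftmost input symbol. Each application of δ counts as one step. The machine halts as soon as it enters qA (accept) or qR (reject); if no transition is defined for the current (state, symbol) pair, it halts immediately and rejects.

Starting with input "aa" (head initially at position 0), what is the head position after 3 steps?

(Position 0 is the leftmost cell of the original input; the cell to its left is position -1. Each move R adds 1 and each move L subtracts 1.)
Step 0: [q0]aa (head at position 0)
Step 1: δ(q0, a) = (q0, □, R)  ⊢  □[q0]a (head at position 1)
Step 2: δ(q0, a) = (q0, □, R)  ⊢  □□[q0]□ (head at position 2)
Step 3: δ(q0, □) = (qA, □, R)  ⊢  □□□[qA]□ (head at position 3)
Head position after 3 steps: 3

Final answer: Position 3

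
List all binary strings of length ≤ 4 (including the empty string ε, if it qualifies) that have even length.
Checking every binary string of length 0 to 4:
  Length 0: accepted: ε | rejected: (none)
  Length 1: accepted: (none) | rejected: 0, 1
  Length 2: accepted: 00, 01, 10, 11 | rejected: (none)
  Length 3: accepted: (none) | rejected: 000, 001, 010, 011, 100, 101, 110, 111
  Length 4: accepted: 0000, 0001, 0010, 0011, 0100, 0101, 0110, 0111, 1000, 1001, 1010, 1011, 1100, 1101, 1110, 1111 | rejected: (none)
Total: 21 string(s).

Final answer: ε, 00, 01, 10, 11, 0000, 0001, 0010, 0011, 0100, 0101, 0110, 0111, 1000, 1001, 1010, 1011, 1100, 1101, 1110, 1111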